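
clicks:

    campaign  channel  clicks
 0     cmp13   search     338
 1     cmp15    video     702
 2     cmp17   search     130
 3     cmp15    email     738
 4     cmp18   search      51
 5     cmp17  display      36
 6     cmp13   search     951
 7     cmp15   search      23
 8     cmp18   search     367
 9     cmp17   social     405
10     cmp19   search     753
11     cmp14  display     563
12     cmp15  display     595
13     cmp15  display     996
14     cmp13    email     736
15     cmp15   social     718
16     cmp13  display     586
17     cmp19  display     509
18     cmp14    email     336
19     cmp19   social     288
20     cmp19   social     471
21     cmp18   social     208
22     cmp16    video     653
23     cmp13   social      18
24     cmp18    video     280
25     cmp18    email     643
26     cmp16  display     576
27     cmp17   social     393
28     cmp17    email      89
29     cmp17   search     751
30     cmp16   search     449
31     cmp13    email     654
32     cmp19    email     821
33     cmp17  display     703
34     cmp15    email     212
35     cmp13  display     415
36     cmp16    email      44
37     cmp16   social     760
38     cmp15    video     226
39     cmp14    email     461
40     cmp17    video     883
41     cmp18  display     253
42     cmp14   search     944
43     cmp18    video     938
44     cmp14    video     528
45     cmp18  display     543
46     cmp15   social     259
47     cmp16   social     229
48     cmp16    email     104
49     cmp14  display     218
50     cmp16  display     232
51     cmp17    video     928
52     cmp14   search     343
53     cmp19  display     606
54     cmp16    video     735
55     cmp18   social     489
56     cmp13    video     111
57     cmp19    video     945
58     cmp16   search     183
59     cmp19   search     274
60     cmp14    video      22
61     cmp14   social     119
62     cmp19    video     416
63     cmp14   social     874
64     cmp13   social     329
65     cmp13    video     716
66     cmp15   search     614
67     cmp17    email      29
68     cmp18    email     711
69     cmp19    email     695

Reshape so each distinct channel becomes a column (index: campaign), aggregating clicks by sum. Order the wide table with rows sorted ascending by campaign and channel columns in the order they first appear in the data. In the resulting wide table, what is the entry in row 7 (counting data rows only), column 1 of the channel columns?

With rows sorted ascending by campaign, row 7 is campaign=cmp19. channel columns in first-appearance order: search, video, email, display, social; column 1 is search.
Long rows with campaign=cmp19, channel=search: 753 + 274 = 1027.

1027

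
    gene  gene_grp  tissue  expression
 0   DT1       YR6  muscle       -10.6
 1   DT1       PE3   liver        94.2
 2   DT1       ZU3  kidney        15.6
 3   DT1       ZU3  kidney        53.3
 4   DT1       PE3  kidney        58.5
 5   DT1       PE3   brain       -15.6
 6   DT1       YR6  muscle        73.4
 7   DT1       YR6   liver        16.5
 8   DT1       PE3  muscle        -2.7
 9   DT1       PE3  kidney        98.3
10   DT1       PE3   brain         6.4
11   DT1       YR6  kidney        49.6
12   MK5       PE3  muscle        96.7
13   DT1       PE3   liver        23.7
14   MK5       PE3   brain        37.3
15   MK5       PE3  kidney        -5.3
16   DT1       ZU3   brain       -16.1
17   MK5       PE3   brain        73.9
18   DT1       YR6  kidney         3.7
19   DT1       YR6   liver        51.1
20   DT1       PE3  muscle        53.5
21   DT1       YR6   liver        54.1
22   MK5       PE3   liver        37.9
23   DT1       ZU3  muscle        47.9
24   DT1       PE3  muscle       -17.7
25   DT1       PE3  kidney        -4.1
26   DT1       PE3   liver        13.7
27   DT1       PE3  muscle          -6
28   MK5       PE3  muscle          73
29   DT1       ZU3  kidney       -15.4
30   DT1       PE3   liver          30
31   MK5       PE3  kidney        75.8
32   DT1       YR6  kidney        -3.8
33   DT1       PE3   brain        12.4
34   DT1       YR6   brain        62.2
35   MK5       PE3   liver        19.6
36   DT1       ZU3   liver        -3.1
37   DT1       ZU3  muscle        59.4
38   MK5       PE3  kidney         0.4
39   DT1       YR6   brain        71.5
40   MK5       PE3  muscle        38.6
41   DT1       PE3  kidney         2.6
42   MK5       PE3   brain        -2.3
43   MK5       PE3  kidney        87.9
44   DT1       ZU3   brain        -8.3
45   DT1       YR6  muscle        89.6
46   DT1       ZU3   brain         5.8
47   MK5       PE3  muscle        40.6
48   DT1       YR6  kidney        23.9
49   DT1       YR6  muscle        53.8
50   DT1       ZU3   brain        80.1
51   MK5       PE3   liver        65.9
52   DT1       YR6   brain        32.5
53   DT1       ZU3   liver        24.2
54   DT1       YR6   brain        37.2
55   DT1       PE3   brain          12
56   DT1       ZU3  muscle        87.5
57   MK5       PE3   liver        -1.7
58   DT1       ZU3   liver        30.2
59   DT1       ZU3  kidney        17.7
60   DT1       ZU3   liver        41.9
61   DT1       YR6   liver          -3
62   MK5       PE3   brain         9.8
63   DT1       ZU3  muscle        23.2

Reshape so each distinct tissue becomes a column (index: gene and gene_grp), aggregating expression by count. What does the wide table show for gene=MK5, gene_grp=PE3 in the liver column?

4

Rows with gene=MK5, gene_grp=PE3 and tissue=liver: expression values are 37.9, 19.6, 65.9, -1.7.
4 rows match — count = 4.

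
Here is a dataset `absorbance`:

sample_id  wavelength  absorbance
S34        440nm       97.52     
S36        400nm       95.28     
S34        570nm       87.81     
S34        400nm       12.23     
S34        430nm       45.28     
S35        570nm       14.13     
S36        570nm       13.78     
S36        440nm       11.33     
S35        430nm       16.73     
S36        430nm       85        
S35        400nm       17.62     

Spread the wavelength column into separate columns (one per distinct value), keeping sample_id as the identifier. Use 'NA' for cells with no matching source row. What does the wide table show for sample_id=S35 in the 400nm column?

17.62

The long row with sample_id=S35, wavelength=400nm has absorbance=17.62.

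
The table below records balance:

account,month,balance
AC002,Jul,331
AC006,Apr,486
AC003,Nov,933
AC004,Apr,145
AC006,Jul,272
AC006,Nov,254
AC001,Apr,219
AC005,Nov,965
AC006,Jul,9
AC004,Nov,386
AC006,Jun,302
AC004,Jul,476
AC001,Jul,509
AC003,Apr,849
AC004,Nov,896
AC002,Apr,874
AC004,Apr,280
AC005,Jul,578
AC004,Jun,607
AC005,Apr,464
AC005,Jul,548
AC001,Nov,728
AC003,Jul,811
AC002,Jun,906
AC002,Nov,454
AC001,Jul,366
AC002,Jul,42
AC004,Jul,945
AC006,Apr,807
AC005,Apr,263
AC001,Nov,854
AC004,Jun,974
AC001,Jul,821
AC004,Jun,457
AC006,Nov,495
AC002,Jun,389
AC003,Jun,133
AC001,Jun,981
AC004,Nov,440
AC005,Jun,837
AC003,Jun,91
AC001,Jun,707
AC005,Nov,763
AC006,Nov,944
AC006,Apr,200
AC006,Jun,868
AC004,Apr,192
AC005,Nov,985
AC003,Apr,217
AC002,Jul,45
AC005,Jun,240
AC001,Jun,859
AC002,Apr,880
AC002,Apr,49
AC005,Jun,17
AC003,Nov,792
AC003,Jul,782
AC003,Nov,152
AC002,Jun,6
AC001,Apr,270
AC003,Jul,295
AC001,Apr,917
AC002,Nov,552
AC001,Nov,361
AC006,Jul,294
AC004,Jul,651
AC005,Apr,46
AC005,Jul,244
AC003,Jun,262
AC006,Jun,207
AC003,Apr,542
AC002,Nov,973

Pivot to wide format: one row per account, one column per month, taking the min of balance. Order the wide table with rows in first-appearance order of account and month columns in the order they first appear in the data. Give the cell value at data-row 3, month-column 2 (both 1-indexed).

With rows in first-appearance order of account, row 3 is account=AC003. month columns in first-appearance order: Jul, Apr, Nov, Jun; column 2 is Apr.
Long rows with account=AC003, month=Apr: min(849, 217, 542) = 217.

217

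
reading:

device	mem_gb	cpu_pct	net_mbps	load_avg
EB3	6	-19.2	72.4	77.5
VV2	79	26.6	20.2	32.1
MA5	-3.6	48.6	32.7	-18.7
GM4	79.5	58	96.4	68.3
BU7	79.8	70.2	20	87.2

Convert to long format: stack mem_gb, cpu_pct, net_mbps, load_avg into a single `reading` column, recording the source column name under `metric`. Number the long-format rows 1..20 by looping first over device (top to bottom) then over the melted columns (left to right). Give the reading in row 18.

20 rows total (5 × 4). Row 18: index ⌊(18-1)/4⌋ = 4 into device → BU7; (18-1) mod 4 = 1 into the melted columns → cpu_pct.
So row 18 is (BU7, cpu_pct, 70.2); reading = 70.2.

70.2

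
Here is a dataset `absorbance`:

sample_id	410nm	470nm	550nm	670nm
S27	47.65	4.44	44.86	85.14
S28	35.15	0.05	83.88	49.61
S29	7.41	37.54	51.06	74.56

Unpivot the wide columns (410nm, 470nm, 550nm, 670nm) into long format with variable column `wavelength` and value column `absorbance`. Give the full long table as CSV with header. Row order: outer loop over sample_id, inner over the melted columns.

sample_id,wavelength,absorbance
S27,410nm,47.65
S27,470nm,4.44
S27,550nm,44.86
S27,670nm,85.14
S28,410nm,35.15
S28,470nm,0.05
S28,550nm,83.88
S28,670nm,49.61
S29,410nm,7.41
S29,470nm,37.54
S29,550nm,51.06
S29,670nm,74.56

Each (sample_id, column) pair becomes one row: 3 × 4 = 12 rows.
For example, (S27, 410nm) → absorbance=47.65.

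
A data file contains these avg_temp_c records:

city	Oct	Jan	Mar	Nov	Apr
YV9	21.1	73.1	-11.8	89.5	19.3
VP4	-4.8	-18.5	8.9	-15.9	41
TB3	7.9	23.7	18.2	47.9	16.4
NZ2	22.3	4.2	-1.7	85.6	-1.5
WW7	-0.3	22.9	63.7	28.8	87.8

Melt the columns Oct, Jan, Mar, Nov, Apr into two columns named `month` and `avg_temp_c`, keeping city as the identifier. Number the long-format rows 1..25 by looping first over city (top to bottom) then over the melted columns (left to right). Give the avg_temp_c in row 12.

25 rows total (5 × 5). Row 12: index ⌊(12-1)/5⌋ = 2 into city → TB3; (12-1) mod 5 = 1 into the melted columns → Jan.
So row 12 is (TB3, Jan, 23.7); avg_temp_c = 23.7.

23.7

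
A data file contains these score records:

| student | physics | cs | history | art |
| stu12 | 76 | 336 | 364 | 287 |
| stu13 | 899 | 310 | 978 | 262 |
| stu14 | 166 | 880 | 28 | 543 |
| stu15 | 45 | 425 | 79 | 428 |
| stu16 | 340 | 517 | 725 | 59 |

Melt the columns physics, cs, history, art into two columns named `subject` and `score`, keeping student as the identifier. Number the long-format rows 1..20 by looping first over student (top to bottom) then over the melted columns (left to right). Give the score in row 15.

79

20 rows total (5 × 4). Row 15: index ⌊(15-1)/4⌋ = 3 into student → stu15; (15-1) mod 4 = 2 into the melted columns → history.
So row 15 is (stu15, history, 79); score = 79.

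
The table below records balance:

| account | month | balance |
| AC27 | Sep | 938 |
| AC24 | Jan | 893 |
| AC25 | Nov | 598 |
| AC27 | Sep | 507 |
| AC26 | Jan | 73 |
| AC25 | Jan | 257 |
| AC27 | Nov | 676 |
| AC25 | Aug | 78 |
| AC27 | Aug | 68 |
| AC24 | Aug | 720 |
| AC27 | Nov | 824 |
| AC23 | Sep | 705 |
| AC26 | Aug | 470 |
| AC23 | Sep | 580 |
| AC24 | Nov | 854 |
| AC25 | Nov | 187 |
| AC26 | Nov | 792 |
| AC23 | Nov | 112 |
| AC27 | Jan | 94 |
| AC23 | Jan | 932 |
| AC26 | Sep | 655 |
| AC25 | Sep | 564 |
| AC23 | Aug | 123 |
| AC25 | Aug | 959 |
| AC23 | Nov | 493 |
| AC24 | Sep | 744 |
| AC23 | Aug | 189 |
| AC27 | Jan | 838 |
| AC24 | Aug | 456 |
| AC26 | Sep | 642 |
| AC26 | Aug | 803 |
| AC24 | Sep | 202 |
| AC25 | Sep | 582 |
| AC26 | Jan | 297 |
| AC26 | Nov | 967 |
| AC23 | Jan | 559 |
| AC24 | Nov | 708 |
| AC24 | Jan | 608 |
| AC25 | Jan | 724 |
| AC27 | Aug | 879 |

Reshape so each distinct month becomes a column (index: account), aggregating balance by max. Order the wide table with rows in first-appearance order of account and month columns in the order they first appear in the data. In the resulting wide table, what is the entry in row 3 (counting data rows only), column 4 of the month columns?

959

With rows in first-appearance order of account, row 3 is account=AC25. month columns in first-appearance order: Sep, Jan, Nov, Aug; column 4 is Aug.
Long rows with account=AC25, month=Aug: max(78, 959) = 959.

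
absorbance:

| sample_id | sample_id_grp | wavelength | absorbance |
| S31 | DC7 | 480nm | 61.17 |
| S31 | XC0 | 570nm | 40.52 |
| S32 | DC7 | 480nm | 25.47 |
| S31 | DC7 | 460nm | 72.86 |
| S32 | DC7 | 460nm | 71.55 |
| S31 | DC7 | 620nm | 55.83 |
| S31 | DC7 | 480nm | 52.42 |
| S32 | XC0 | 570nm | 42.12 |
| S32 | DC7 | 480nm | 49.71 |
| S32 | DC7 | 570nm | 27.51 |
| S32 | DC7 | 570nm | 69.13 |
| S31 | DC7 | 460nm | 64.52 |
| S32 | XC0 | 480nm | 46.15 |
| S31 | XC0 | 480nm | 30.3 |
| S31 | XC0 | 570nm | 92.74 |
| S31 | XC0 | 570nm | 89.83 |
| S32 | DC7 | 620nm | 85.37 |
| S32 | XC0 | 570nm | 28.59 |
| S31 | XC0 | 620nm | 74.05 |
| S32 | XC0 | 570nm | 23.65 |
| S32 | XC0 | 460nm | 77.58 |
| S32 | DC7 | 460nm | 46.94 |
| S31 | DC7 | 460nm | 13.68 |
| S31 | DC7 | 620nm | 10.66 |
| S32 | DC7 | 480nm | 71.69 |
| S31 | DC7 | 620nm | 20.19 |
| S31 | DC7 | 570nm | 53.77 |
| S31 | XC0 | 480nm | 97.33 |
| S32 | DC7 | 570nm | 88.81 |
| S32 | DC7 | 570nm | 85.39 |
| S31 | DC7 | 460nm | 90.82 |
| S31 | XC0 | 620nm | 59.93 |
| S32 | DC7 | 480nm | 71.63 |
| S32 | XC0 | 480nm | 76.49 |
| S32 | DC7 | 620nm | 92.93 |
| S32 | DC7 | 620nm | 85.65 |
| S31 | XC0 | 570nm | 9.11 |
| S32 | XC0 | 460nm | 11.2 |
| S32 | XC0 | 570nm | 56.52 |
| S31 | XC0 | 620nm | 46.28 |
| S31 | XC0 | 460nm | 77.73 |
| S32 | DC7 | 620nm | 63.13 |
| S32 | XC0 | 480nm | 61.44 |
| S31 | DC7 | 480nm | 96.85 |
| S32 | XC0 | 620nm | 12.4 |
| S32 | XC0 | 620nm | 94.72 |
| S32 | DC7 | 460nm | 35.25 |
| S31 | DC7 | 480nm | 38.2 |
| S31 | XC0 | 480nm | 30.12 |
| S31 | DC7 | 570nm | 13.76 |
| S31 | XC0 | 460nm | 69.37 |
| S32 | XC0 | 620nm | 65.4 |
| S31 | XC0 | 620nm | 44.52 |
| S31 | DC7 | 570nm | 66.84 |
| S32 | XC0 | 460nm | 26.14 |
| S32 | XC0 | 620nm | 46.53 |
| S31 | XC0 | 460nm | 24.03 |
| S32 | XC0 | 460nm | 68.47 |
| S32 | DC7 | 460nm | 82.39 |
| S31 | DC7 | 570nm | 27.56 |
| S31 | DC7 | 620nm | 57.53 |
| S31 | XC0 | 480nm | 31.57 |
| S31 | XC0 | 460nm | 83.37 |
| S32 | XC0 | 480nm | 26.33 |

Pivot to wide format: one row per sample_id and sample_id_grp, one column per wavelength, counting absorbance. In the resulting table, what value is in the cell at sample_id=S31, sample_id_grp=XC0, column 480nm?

4

Rows with sample_id=S31, sample_id_grp=XC0 and wavelength=480nm: absorbance values are 30.3, 97.33, 30.12, 31.57.
4 rows match — count = 4.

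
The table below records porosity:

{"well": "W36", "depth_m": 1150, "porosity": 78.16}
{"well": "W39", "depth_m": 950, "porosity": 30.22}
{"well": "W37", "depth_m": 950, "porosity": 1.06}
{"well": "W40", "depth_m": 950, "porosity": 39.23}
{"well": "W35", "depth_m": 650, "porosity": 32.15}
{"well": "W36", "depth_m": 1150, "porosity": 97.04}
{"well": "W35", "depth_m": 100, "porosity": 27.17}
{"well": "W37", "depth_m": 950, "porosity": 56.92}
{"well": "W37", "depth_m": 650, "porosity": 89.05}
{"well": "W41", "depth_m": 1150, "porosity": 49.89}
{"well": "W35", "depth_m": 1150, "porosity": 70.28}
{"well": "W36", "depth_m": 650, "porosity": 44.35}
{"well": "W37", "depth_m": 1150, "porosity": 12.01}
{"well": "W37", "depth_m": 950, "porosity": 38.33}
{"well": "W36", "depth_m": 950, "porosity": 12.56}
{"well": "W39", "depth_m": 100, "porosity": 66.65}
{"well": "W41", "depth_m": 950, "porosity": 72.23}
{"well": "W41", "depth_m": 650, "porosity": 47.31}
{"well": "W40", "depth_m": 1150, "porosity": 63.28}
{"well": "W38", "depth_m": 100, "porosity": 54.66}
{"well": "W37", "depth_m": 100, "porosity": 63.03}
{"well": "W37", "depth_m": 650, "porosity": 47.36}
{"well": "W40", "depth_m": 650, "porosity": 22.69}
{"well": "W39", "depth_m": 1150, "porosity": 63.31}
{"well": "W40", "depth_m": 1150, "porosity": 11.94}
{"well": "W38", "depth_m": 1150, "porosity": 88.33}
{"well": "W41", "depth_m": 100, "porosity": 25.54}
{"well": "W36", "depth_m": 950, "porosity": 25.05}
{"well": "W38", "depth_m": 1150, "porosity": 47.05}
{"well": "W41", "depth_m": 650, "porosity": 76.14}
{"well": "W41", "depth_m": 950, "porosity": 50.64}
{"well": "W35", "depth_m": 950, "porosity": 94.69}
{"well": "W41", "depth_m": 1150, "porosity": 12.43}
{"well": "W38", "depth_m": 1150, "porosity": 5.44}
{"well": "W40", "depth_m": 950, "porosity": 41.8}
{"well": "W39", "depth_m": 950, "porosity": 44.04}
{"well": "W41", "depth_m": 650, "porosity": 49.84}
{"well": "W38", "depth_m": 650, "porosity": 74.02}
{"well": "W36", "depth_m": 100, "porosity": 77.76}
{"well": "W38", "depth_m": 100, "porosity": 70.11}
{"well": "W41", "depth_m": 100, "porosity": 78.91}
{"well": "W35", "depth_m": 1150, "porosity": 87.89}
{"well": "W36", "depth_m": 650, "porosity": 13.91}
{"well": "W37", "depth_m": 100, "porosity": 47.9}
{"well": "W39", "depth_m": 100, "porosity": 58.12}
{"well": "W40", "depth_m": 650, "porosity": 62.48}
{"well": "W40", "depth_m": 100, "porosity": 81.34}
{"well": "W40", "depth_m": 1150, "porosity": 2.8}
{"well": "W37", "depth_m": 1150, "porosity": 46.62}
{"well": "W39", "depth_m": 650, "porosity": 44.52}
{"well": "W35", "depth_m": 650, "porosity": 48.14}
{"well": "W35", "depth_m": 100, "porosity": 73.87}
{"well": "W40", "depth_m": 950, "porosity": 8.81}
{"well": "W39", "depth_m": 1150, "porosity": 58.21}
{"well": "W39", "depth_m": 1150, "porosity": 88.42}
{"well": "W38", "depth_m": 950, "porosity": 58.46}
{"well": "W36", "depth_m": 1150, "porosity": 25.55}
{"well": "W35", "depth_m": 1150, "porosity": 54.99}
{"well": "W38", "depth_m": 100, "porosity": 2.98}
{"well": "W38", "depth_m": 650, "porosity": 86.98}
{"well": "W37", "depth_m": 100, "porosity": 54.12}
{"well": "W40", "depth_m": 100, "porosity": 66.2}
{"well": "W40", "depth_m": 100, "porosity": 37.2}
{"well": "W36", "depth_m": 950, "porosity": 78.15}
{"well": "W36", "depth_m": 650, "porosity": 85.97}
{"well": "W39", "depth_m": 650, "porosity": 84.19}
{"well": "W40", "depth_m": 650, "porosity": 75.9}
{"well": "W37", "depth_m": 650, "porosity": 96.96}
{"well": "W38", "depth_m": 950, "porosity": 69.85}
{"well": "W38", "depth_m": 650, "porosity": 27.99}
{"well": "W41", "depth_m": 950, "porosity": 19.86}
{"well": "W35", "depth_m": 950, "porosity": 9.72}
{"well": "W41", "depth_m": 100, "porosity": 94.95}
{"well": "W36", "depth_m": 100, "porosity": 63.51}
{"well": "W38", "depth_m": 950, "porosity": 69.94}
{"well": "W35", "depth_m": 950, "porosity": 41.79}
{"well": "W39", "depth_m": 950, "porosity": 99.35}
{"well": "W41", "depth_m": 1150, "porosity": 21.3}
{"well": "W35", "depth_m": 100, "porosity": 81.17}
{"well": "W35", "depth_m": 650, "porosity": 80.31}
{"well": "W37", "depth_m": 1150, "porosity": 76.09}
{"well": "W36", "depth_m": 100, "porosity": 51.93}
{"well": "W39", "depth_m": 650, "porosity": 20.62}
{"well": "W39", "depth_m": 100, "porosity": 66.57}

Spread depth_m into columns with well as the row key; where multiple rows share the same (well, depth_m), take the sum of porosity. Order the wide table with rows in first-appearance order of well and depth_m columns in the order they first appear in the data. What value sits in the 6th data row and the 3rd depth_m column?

With rows in first-appearance order of well, row 6 is well=W41. depth_m columns in first-appearance order: 1150, 950, 650, 100; column 3 is 650.
Long rows with well=W41, depth_m=650: 47.31 + 76.14 + 49.84 = 173.29.

173.29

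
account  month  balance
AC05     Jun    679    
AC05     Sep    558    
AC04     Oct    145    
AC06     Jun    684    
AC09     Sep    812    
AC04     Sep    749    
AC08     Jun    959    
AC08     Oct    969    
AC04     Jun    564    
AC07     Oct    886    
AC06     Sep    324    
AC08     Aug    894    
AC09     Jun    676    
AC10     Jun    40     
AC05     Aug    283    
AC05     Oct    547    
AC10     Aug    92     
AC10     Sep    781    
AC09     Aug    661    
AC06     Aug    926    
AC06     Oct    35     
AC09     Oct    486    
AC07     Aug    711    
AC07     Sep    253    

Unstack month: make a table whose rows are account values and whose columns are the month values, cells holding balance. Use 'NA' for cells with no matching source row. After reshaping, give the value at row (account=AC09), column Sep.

The long row with account=AC09, month=Sep has balance=812.

812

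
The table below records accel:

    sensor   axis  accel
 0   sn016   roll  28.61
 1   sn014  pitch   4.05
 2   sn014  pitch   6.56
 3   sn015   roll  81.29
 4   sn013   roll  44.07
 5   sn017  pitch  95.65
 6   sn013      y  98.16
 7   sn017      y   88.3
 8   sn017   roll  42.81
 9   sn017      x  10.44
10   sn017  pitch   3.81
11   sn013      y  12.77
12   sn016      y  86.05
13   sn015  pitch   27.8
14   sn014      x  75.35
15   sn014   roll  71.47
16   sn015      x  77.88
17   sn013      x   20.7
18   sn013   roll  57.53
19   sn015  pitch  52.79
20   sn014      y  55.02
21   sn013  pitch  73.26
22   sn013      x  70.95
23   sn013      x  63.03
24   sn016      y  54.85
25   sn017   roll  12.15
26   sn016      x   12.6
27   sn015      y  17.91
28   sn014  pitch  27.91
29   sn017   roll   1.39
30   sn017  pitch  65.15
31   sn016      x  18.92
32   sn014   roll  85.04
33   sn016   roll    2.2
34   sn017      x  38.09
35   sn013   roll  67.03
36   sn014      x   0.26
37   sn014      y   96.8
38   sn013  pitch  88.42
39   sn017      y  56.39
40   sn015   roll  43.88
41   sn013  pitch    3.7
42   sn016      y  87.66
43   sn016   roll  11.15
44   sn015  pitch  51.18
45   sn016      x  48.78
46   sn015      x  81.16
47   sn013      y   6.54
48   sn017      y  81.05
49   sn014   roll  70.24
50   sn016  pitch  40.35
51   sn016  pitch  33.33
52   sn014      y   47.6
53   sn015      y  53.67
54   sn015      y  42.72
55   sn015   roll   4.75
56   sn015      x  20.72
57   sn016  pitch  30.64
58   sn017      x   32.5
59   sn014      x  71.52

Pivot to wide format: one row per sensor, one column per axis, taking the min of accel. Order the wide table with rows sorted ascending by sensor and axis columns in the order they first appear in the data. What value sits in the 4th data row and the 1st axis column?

With rows sorted ascending by sensor, row 4 is sensor=sn016. axis columns in first-appearance order: roll, pitch, y, x; column 1 is roll.
Long rows with sensor=sn016, axis=roll: min(28.61, 2.2, 11.15) = 2.2.

2.2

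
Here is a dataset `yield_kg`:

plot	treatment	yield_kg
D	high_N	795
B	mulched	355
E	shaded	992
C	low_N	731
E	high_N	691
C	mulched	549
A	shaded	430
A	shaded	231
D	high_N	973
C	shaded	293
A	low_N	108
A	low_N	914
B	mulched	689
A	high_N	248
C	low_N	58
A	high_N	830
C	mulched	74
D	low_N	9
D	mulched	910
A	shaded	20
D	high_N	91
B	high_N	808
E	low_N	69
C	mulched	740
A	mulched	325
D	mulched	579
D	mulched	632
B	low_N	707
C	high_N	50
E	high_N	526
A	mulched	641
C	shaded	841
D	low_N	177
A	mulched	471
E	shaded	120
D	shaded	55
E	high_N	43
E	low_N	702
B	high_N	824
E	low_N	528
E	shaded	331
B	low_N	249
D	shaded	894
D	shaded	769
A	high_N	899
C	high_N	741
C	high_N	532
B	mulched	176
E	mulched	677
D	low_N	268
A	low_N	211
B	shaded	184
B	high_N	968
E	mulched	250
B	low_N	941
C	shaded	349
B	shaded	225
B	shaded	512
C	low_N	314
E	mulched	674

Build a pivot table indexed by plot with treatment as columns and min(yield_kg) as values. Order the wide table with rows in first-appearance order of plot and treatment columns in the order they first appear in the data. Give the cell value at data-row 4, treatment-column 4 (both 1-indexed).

58

With rows in first-appearance order of plot, row 4 is plot=C. treatment columns in first-appearance order: high_N, mulched, shaded, low_N; column 4 is low_N.
Long rows with plot=C, treatment=low_N: min(731, 58, 314) = 58.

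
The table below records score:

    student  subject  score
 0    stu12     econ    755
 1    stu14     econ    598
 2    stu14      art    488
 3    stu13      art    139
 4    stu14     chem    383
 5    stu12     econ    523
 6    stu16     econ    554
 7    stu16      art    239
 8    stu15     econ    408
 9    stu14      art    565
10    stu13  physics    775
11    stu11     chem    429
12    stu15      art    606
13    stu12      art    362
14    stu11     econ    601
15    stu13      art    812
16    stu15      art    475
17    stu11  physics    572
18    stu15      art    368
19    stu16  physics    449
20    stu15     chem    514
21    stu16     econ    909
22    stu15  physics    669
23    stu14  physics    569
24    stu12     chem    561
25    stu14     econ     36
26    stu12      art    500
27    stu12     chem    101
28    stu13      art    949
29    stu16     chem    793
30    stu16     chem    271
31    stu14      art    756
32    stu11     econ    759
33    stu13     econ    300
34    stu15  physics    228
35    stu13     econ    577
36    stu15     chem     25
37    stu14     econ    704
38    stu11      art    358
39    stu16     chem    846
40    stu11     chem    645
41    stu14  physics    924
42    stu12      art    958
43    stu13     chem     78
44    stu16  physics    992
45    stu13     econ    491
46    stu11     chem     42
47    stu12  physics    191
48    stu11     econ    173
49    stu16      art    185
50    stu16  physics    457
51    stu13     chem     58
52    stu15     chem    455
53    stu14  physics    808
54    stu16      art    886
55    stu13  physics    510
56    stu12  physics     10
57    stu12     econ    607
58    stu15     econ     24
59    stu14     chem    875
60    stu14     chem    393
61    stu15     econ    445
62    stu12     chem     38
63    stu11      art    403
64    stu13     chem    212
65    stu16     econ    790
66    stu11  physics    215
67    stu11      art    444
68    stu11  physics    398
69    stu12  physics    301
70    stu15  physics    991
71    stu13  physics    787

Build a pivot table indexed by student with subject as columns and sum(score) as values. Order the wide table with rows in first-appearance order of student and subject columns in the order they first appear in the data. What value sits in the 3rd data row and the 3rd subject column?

With rows in first-appearance order of student, row 3 is student=stu13. subject columns in first-appearance order: econ, art, chem, physics; column 3 is chem.
Long rows with student=stu13, subject=chem: 78 + 58 + 212 = 348.

348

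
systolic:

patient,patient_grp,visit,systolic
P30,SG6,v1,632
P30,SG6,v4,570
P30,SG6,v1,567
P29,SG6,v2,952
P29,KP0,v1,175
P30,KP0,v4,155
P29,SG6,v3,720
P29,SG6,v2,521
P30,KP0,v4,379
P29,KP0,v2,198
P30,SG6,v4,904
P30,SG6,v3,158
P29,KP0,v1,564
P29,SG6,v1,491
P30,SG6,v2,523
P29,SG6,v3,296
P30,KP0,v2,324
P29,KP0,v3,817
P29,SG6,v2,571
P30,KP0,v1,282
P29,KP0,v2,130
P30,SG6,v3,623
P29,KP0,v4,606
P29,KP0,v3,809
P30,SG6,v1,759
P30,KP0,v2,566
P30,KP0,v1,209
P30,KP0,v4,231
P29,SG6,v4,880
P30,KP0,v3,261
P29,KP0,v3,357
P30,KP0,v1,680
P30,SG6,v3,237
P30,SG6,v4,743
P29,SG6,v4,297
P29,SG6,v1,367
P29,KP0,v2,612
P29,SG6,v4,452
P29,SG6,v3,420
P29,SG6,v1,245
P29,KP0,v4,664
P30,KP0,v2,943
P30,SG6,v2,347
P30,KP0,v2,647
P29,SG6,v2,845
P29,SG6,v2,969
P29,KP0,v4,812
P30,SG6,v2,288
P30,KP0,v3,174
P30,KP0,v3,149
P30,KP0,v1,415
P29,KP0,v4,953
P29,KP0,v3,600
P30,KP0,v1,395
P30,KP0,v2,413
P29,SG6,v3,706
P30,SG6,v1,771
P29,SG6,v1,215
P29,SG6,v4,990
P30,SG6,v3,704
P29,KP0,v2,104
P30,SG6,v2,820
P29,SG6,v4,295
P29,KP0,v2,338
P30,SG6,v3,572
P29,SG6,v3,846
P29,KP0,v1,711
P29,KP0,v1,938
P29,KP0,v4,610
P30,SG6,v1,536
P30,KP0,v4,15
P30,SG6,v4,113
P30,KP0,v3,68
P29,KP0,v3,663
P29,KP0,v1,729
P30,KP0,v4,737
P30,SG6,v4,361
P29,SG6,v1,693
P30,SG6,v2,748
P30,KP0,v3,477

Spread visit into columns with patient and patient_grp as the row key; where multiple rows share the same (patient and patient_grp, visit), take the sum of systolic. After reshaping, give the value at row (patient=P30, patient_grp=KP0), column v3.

Rows with patient=P30, patient_grp=KP0 and visit=v3: systolic values are 261, 174, 149, 68, 477.
261 + 174 + 149 + 68 + 477 = 1129.

1129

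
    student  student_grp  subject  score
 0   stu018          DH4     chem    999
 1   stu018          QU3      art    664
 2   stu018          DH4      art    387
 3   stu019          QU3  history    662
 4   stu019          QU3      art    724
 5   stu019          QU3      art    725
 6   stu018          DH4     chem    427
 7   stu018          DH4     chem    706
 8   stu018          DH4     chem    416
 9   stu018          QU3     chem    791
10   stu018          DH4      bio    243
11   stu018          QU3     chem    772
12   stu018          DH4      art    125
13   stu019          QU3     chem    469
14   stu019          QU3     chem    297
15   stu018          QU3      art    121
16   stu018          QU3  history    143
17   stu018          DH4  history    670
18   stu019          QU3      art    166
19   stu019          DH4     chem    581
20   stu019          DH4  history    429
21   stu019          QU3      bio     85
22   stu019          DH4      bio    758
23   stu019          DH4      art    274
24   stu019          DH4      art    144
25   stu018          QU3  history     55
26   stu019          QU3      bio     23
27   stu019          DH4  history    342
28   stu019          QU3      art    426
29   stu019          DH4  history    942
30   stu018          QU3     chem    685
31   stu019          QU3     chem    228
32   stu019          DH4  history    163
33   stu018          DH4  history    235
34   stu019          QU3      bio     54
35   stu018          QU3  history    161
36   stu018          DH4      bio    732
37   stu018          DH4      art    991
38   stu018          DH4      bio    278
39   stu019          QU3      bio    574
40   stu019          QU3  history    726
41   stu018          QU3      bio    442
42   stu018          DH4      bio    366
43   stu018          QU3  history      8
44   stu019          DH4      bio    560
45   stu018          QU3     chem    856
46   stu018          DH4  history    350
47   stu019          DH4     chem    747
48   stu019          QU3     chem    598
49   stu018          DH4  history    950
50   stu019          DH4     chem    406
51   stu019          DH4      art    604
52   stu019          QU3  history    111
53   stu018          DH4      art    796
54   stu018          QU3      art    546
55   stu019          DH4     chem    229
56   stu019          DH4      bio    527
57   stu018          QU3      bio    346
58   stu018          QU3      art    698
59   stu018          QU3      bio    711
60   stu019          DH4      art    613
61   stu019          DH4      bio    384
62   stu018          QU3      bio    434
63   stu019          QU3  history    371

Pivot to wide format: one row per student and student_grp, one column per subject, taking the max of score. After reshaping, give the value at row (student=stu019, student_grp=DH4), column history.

942

Rows with student=stu019, student_grp=DH4 and subject=history: score values are 429, 342, 942, 163.
max(429, 342, 942, 163) = 942.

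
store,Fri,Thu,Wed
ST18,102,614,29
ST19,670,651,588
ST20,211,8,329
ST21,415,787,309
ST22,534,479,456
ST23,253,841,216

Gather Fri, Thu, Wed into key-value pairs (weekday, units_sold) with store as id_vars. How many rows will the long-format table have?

18

6 store values × 3 melted columns = 18 rows.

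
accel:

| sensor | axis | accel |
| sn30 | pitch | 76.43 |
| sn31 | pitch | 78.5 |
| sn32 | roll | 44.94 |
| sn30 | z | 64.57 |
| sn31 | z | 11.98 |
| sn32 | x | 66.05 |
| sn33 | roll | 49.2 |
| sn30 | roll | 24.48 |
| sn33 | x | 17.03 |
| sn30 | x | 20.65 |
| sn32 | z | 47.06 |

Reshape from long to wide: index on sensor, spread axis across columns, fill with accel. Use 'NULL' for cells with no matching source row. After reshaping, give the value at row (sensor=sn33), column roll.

49.2

The long row with sensor=sn33, axis=roll has accel=49.2.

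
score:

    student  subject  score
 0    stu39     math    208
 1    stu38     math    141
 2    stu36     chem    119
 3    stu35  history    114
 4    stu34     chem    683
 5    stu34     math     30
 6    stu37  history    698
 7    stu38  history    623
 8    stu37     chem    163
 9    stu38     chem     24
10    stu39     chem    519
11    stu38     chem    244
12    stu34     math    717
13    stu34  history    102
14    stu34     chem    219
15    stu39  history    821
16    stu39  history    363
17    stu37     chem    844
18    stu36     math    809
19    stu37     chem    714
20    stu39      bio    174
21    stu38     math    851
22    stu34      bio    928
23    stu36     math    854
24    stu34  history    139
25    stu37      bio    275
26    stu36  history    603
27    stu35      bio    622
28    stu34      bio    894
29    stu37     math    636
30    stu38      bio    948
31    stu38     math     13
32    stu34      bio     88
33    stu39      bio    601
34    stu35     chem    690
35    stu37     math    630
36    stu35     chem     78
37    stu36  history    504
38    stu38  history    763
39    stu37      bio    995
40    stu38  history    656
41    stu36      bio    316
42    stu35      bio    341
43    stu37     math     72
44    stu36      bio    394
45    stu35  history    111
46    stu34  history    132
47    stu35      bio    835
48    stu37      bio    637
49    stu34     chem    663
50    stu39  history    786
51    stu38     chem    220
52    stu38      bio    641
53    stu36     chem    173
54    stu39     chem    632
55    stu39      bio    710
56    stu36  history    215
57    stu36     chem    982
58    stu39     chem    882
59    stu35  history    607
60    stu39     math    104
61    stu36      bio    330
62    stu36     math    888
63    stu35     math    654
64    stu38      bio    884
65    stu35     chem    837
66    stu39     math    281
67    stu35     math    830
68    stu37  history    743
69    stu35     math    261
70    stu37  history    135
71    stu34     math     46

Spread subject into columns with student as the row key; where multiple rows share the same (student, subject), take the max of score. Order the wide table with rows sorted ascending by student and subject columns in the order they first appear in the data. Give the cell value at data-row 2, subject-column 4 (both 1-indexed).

With rows sorted ascending by student, row 2 is student=stu35. subject columns in first-appearance order: math, chem, history, bio; column 4 is bio.
Long rows with student=stu35, subject=bio: max(622, 341, 835) = 835.

835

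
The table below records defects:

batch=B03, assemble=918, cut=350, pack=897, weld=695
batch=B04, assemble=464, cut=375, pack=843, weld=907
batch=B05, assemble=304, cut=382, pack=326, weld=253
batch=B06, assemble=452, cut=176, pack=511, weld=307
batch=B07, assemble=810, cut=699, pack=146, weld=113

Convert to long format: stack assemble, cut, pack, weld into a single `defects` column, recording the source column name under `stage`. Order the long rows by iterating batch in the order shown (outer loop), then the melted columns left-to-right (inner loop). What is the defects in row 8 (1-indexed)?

20 rows total (5 × 4). Row 8: index ⌊(8-1)/4⌋ = 1 into batch → B04; (8-1) mod 4 = 3 into the melted columns → weld.
So row 8 is (B04, weld, 907); defects = 907.

907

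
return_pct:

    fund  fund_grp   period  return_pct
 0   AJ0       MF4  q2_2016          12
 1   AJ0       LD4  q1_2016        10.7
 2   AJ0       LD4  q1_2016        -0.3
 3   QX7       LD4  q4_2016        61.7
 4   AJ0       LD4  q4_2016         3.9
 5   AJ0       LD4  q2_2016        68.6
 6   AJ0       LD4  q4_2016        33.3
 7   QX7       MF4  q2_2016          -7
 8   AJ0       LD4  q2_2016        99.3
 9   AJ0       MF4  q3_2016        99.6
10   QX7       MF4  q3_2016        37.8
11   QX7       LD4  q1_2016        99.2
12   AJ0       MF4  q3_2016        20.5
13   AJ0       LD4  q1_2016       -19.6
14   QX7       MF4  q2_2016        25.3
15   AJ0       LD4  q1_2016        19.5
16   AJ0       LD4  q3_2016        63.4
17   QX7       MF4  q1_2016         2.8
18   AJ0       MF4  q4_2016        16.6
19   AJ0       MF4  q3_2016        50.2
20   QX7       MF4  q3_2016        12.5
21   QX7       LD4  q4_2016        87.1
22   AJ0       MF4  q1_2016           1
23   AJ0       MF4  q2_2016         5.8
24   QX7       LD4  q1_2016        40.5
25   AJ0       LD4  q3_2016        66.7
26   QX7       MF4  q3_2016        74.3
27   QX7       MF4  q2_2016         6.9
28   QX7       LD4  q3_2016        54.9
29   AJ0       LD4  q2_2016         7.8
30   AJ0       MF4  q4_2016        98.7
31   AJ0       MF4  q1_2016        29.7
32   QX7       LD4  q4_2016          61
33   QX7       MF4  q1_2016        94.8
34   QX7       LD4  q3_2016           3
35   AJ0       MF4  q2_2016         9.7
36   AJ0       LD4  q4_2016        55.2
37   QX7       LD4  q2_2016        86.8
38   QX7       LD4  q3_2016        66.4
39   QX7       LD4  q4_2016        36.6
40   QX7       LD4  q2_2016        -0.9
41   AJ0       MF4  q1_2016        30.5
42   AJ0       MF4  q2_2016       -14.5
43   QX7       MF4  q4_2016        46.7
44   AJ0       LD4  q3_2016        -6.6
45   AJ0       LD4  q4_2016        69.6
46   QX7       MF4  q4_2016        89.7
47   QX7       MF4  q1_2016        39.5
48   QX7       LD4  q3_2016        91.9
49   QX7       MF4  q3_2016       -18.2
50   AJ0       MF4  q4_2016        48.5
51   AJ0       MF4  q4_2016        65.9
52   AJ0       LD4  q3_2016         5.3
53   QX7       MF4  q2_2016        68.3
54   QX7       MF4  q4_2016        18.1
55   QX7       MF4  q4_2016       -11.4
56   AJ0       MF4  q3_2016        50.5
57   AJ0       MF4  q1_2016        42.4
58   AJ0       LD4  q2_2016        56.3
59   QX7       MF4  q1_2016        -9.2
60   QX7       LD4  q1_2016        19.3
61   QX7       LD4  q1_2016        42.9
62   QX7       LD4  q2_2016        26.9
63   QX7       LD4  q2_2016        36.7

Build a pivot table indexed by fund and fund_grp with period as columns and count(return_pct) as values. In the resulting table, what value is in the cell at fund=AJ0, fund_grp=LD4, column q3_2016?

Rows with fund=AJ0, fund_grp=LD4 and period=q3_2016: return_pct values are 63.4, 66.7, -6.6, 5.3.
4 rows match — count = 4.

4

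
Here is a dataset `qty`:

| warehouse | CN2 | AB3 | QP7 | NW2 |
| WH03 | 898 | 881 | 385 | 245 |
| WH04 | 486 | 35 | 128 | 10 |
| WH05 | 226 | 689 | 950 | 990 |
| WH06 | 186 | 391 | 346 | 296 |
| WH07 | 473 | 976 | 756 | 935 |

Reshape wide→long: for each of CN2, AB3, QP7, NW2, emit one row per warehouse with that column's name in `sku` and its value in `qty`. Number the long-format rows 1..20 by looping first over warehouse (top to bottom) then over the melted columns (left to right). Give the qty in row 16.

20 rows total (5 × 4). Row 16: index ⌊(16-1)/4⌋ = 3 into warehouse → WH06; (16-1) mod 4 = 3 into the melted columns → NW2.
So row 16 is (WH06, NW2, 296); qty = 296.

296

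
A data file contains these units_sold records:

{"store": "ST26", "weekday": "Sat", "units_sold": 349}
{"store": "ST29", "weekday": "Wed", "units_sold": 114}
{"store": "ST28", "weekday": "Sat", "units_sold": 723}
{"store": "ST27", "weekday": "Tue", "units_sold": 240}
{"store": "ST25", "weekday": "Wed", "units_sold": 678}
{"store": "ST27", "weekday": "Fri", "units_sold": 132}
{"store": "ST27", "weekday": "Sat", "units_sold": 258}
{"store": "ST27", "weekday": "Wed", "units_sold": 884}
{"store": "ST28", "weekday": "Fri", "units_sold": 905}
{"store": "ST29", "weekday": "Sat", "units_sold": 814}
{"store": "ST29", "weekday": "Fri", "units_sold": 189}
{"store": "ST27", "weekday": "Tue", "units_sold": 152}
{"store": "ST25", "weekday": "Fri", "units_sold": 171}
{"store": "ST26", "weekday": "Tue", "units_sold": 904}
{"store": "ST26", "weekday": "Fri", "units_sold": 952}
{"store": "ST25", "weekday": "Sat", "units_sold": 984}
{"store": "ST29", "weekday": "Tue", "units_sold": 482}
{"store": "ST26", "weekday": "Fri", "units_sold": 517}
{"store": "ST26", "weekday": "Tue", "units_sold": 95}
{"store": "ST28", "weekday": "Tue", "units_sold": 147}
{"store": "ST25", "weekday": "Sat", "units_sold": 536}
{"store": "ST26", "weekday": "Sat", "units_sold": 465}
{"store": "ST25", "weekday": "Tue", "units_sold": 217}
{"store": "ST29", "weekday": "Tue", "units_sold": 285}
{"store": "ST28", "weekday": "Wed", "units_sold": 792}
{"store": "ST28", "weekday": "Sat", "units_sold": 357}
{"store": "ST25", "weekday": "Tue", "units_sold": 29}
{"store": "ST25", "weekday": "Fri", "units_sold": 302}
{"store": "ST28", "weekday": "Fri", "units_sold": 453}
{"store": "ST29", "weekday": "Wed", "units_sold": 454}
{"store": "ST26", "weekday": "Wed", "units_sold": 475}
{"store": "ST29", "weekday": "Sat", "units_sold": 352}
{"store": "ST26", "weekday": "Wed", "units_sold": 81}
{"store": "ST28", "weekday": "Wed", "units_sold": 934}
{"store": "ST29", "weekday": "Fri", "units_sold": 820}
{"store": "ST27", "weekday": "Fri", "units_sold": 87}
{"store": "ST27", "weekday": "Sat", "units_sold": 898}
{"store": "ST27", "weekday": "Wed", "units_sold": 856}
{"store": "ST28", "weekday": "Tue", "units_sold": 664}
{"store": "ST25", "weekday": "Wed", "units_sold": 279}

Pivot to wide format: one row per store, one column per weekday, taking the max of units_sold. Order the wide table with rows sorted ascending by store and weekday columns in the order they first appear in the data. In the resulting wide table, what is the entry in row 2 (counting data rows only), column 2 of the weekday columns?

475

With rows sorted ascending by store, row 2 is store=ST26. weekday columns in first-appearance order: Sat, Wed, Tue, Fri; column 2 is Wed.
Long rows with store=ST26, weekday=Wed: max(475, 81) = 475.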